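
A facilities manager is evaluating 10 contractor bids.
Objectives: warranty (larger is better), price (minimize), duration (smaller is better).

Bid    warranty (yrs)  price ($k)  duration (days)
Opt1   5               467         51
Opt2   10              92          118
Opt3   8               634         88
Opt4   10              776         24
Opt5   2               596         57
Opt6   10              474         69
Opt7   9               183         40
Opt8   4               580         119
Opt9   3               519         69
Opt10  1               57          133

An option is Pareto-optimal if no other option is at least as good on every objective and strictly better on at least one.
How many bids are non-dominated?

Opt1: dominated by Opt7 (warranty 9≥5, price 183≤467, duration 40≤51).
Opt2: not dominated.
Opt3: dominated by Opt6 (warranty 10≥8, price 474≤634, duration 69≤88).
Opt4: not dominated (best duration).
Opt5: dominated by Opt1 (warranty 5≥2, price 467≤596, duration 51≤57).
Opt6: not dominated.
Opt7: not dominated.
Opt8: dominated by Opt1 (warranty 5≥4, price 467≤580, duration 51≤119).
Opt9: dominated by Opt1 (warranty 5≥3, price 467≤519, duration 51≤69).
Opt10: not dominated (best price).
Pareto-optimal: Opt2, Opt4, Opt6, Opt7, Opt10 → 5.

5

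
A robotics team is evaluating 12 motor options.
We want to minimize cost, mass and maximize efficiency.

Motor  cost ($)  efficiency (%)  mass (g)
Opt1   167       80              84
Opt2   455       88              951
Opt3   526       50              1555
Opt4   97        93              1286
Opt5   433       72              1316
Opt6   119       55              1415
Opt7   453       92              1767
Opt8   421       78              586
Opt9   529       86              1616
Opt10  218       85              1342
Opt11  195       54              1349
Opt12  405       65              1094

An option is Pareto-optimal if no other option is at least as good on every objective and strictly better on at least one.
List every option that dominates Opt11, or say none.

Opt1: cost 167≤195, efficiency 80≥54, mass 84≤1349 — dominates Opt11.
Opt4: cost 97≤195, efficiency 93≥54, mass 1286≤1349 — dominates Opt11.
Others (Opt2, Opt3, Opt5, Opt6, Opt7, Opt8, Opt9, Opt10, Opt12) are each worse than Opt11 on at least one objective.

Opt1, Opt4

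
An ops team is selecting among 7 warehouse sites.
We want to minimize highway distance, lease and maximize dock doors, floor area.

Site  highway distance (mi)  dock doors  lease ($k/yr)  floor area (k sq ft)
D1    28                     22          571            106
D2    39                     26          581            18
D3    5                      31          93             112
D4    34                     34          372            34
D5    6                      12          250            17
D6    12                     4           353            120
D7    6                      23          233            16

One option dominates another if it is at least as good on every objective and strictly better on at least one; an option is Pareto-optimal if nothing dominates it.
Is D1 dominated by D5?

No

D5 vs D1: D5 is worse on dock doors (12 vs 22), so it does not dominate D1.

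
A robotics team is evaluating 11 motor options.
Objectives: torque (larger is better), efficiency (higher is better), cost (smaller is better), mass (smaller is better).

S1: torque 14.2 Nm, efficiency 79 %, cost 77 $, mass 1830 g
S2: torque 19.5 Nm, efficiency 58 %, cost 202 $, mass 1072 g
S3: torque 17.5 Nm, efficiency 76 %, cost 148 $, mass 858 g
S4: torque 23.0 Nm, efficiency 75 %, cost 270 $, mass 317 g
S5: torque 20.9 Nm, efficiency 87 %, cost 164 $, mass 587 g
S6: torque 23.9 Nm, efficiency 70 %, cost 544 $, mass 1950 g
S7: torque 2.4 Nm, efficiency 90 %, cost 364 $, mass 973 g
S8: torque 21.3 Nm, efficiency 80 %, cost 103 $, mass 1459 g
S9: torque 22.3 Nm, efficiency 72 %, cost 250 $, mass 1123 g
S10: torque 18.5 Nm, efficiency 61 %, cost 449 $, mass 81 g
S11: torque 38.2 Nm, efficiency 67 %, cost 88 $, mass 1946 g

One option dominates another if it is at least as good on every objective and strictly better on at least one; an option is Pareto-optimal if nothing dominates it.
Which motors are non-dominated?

S1, S3, S4, S5, S6, S7, S8, S9, S10, S11

S1: not dominated (best cost).
S2: dominated by S5 (torque 20.9≥19.5, efficiency 87≥58, cost 164≤202, mass 587≤1072).
S3: not dominated.
S4: not dominated.
S5: not dominated.
S6: not dominated.
S7: not dominated (best efficiency).
S8: not dominated.
S9: not dominated.
S10: not dominated (best mass).
S11: not dominated (best torque).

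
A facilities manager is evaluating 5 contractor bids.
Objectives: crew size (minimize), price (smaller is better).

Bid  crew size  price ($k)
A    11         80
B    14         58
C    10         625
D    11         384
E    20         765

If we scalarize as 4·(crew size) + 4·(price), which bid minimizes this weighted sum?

B

A: 4·11 + 4·80 = 364
B: 4·14 + 4·58 = 288
C: 4·10 + 4·625 = 2540
D: 4·11 + 4·384 = 1580
E: 4·20 + 4·765 = 3140
Lowest: B at 288.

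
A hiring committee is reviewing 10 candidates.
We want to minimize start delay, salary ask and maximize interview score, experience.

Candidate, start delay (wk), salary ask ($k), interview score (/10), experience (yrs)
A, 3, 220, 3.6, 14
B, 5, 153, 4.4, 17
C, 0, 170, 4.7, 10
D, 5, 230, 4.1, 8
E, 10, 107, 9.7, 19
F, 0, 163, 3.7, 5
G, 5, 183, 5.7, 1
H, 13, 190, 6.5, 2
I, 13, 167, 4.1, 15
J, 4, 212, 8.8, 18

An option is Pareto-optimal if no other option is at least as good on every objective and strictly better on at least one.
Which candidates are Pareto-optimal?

A, B, C, E, F, G, J

A: not dominated.
B: not dominated.
C: not dominated.
D: dominated by B (start delay 5≤5, salary ask 153≤230, interview score 4.4≥4.1, experience 17≥8).
E: not dominated (best salary ask).
F: not dominated.
G: not dominated.
H: dominated by E (start delay 10≤13, salary ask 107≤190, interview score 9.7≥6.5, experience 19≥2).
I: dominated by B (start delay 5≤13, salary ask 153≤167, interview score 4.4≥4.1, experience 17≥15).
J: not dominated.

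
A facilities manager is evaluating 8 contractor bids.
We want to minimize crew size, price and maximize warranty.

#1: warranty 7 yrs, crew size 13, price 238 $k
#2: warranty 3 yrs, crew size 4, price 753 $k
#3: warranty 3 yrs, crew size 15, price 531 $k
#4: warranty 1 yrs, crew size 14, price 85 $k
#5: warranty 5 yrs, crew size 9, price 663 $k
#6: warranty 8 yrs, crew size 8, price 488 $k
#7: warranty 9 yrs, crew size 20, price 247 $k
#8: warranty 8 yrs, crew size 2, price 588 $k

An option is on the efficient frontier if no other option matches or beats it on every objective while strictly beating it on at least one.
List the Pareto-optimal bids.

#1: not dominated.
#2: dominated by #8 (warranty 8≥3, crew size 2≤4, price 588≤753).
#3: dominated by #1 (warranty 7≥3, crew size 13≤15, price 238≤531).
#4: not dominated (best price).
#5: dominated by #6 (warranty 8≥5, crew size 8≤9, price 488≤663).
#6: not dominated.
#7: not dominated (best warranty).
#8: not dominated (best crew size).

#1, #4, #6, #7, #8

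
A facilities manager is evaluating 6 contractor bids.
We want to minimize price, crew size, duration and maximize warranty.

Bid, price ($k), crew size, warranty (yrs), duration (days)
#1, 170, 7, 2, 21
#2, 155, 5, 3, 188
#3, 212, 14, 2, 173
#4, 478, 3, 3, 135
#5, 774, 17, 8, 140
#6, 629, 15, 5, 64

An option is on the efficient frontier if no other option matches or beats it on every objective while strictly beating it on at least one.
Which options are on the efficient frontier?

#1, #2, #4, #5, #6

#1: not dominated (best duration).
#2: not dominated (best price).
#3: dominated by #1 (price 170≤212, crew size 7≤14, warranty 2≥2, duration 21≤173).
#4: not dominated (best crew size).
#5: not dominated (best warranty).
#6: not dominated.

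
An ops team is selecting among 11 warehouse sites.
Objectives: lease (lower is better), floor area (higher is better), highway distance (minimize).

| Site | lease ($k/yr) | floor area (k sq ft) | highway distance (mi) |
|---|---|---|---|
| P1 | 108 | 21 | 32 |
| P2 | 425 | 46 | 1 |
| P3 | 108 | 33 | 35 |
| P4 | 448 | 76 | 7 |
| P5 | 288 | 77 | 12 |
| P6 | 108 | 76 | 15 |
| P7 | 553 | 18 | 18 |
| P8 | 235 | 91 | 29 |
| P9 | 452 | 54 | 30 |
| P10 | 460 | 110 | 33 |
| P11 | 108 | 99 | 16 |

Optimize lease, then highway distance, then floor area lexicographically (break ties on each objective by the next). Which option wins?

P6

First minimize lease: best is 108, kept {P1, P3, P6, P11}.
Then minimize highway distance: best is 15, kept {P6}.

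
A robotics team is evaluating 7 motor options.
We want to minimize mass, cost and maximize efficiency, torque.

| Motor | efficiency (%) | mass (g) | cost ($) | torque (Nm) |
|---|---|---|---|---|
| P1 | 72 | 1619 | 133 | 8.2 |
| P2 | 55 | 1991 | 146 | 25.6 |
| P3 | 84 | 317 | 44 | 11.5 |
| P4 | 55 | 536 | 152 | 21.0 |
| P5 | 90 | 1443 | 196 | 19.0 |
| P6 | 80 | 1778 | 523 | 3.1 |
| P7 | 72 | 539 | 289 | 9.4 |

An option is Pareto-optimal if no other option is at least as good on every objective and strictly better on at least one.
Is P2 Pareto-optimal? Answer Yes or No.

Yes

P1: worse on torque (8.2 vs 25.6).
P3: worse on torque (11.5 vs 25.6).
P4: worse on cost (152 vs 146).
P5: worse on cost (196 vs 146).
P6: worse on cost (523 vs 146).
P7: worse on cost (289 vs 146).
No option is at least as good as P2 on every objective and strictly better on one.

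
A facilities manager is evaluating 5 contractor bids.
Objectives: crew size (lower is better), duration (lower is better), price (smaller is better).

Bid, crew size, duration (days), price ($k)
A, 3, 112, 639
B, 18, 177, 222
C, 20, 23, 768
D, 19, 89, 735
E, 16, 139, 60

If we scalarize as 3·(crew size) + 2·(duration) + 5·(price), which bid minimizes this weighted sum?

A: 3·3 + 2·112 + 5·639 = 3428
B: 3·18 + 2·177 + 5·222 = 1518
C: 3·20 + 2·23 + 5·768 = 3946
D: 3·19 + 2·89 + 5·735 = 3910
E: 3·16 + 2·139 + 5·60 = 626
Lowest: E at 626.

E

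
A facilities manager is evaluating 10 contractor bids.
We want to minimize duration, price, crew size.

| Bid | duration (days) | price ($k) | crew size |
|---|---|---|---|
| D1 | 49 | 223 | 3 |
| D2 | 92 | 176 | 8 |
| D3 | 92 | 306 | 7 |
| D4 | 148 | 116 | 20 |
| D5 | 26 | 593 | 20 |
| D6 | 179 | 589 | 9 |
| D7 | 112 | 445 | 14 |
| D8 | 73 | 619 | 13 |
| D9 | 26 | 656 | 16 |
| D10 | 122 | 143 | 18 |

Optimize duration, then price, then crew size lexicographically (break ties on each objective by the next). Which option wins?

First minimize duration: best is 26, kept {D5, D9}.
Then minimize price: best is 593, kept {D5}.

D5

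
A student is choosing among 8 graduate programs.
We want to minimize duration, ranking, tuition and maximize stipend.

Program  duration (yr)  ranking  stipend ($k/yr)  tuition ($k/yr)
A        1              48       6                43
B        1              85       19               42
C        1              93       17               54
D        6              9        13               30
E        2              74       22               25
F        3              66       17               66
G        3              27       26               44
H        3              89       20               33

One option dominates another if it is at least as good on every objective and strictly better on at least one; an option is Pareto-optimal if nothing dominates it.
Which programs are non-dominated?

A: not dominated.
B: not dominated.
C: dominated by B (duration 1≤1, ranking 85≤93, stipend 19≥17, tuition 42≤54).
D: not dominated (best ranking).
E: not dominated (best tuition).
F: dominated by G (duration 3≤3, ranking 27≤66, stipend 26≥17, tuition 44≤66).
G: not dominated (best stipend).
H: dominated by E (duration 2≤3, ranking 74≤89, stipend 22≥20, tuition 25≤33).

A, B, D, E, G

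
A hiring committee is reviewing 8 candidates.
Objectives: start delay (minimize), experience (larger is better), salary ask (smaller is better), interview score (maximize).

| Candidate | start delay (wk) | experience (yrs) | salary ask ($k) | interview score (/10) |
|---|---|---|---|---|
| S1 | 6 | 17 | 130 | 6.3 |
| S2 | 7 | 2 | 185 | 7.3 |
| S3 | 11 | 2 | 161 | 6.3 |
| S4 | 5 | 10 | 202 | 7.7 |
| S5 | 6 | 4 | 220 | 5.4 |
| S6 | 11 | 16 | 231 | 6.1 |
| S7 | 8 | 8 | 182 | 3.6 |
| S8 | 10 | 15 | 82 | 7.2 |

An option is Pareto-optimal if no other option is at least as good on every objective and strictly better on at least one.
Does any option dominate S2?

No

S1: worse on interview score (6.3 vs 7.3).
S3: worse on start delay (11 vs 7).
S4: worse on salary ask (202 vs 185).
S5: worse on salary ask (220 vs 185).
S6: worse on start delay (11 vs 7).
S7: worse on start delay (8 vs 7).
S8: worse on start delay (10 vs 7).
No option is at least as good as S2 on every objective and strictly better on one.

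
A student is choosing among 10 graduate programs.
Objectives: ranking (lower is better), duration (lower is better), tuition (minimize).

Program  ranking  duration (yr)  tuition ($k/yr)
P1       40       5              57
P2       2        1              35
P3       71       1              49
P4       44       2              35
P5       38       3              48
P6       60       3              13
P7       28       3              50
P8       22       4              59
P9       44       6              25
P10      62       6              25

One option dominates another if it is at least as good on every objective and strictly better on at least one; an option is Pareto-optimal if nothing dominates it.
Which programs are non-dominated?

P1: dominated by P2 (ranking 2≤40, duration 1≤5, tuition 35≤57).
P2: not dominated (best ranking).
P3: dominated by P2 (ranking 2≤71, duration 1≤1, tuition 35≤49).
P4: dominated by P2 (ranking 2≤44, duration 1≤2, tuition 35≤35).
P5: dominated by P2 (ranking 2≤38, duration 1≤3, tuition 35≤48).
P6: not dominated (best tuition).
P7: dominated by P2 (ranking 2≤28, duration 1≤3, tuition 35≤50).
P8: dominated by P2 (ranking 2≤22, duration 1≤4, tuition 35≤59).
P9: not dominated.
P10: dominated by P6 (ranking 60≤62, duration 3≤6, tuition 13≤25).

P2, P6, P9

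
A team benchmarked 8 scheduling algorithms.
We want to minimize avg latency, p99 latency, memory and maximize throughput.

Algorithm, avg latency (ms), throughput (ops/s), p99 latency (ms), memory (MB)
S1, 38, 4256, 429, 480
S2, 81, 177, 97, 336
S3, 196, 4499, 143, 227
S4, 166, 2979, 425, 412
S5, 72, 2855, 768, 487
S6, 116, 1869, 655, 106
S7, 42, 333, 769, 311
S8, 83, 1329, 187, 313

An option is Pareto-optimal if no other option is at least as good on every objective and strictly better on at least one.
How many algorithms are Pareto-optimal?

S1: not dominated (best avg latency).
S2: not dominated (best p99 latency).
S3: not dominated (best throughput).
S4: not dominated.
S5: dominated by S1 (avg latency 38≤72, throughput 4256≥2855, p99 latency 429≤768, memory 480≤487).
S6: not dominated (best memory).
S7: not dominated.
S8: not dominated.
Pareto-optimal: S1, S2, S3, S4, S6, S7, S8 → 7.

7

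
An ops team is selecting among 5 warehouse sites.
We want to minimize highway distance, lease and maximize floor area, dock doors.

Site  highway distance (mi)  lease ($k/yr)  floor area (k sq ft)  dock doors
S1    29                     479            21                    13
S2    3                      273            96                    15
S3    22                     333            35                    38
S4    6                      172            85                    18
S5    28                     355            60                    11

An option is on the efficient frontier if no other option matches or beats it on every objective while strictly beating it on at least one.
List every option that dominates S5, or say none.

S2, S4

S2: highway distance 3≤28, lease 273≤355, floor area 96≥60, dock doors 15≥11 — dominates S5.
S4: highway distance 6≤28, lease 172≤355, floor area 85≥60, dock doors 18≥11 — dominates S5.
Others (S1, S3) are each worse than S5 on at least one objective.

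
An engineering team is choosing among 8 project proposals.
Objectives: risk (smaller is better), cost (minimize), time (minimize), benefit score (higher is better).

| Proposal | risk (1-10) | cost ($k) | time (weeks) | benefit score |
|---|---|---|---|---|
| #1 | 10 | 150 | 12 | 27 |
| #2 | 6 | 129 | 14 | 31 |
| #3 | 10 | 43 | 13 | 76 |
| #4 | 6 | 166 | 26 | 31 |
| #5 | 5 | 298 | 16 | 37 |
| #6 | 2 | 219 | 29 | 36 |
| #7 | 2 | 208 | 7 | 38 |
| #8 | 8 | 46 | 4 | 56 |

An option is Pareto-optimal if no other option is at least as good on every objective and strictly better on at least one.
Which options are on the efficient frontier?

#1: dominated by #8 (risk 8≤10, cost 46≤150, time 4≤12, benefit score 56≥27).
#2: not dominated.
#3: not dominated (best cost).
#4: dominated by #2 (risk 6≤6, cost 129≤166, time 14≤26, benefit score 31≥31).
#5: dominated by #7 (risk 2≤5, cost 208≤298, time 7≤16, benefit score 38≥37).
#6: dominated by #7 (risk 2≤2, cost 208≤219, time 7≤29, benefit score 38≥36).
#7: not dominated.
#8: not dominated (best time).

#2, #3, #7, #8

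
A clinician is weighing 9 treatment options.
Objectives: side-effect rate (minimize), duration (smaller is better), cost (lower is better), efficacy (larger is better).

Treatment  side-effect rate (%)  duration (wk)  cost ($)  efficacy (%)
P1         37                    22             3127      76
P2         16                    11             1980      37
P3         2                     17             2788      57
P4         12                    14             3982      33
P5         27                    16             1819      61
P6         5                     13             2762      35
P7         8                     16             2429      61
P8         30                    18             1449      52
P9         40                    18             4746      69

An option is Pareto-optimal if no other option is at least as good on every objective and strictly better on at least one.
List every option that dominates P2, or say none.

P1: worse on side-effect rate (37 vs 16).
P3: worse on duration (17 vs 11).
P4: worse on duration (14 vs 11).
P5: worse on side-effect rate (27 vs 16).
P6: worse on duration (13 vs 11).
P7: worse on duration (16 vs 11).
P8: worse on side-effect rate (30 vs 16).
P9: worse on side-effect rate (40 vs 16).
No option dominates P2.

none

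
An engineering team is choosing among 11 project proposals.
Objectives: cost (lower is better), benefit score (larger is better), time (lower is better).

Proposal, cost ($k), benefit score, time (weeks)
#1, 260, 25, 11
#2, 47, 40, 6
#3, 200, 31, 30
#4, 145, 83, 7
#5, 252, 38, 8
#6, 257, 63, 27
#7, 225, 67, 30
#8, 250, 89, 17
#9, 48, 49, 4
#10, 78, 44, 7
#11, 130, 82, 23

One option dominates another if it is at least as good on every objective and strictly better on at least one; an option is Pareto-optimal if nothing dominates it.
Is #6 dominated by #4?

#4 vs #6: cost 145≤257, benefit score 83≥63, time 7≤27 — #4 is at least as good on every objective with at least one strict improvement.

Yes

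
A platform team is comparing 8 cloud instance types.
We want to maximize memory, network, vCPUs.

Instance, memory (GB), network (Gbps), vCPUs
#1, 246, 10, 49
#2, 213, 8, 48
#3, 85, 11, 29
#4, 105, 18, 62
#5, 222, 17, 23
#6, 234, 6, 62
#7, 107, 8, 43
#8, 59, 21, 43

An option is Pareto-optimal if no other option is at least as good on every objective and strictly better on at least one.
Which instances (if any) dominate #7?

#1, #2

#1: memory 246≥107, network 10≥8, vCPUs 49≥43 — dominates #7.
#2: memory 213≥107, network 8≥8, vCPUs 48≥43 — dominates #7.
Others (#3, #4, #5, #6, #8) are each worse than #7 on at least one objective.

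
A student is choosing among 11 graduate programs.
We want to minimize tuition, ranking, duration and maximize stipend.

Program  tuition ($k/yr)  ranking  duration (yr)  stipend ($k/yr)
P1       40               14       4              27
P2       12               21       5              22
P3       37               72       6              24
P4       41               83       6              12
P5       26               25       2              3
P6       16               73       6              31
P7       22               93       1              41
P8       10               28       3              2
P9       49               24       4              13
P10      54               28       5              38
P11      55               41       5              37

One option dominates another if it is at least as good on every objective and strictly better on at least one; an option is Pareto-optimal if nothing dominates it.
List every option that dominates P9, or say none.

P1

P1: tuition 40≤49, ranking 14≤24, duration 4≤4, stipend 27≥13 — dominates P9.
Others (P2, P3, P4, P5, P6, P7, P8, P10, P11) are each worse than P9 on at least one objective.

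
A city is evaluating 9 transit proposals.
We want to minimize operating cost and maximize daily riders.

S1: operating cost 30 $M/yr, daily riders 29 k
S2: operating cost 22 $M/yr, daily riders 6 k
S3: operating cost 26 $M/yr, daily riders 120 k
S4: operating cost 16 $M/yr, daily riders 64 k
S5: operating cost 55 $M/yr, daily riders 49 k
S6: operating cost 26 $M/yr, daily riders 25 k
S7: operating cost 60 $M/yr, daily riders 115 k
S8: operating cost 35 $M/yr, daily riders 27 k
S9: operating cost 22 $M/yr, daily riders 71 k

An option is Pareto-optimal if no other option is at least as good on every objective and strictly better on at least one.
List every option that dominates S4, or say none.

none

S1: worse on operating cost (30 vs 16).
S2: worse on operating cost (22 vs 16).
S3: worse on operating cost (26 vs 16).
S5: worse on operating cost (55 vs 16).
S6: worse on operating cost (26 vs 16).
S7: worse on operating cost (60 vs 16).
S8: worse on operating cost (35 vs 16).
S9: worse on operating cost (22 vs 16).
No option dominates S4.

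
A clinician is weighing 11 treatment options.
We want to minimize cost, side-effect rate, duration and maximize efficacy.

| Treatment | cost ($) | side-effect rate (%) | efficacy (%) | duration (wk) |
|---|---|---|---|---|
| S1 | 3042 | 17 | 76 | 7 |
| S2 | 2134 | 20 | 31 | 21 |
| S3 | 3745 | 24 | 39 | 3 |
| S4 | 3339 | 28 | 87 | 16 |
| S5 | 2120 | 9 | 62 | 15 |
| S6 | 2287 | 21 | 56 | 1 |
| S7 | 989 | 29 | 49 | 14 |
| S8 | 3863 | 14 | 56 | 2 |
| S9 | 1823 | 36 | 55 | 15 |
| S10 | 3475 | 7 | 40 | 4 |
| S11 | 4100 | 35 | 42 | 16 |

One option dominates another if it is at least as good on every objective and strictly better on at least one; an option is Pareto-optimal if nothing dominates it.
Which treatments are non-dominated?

S1: not dominated.
S2: dominated by S5 (cost 2120≤2134, side-effect rate 9≤20, efficacy 62≥31, duration 15≤21).
S3: dominated by S6 (cost 2287≤3745, side-effect rate 21≤24, efficacy 56≥39, duration 1≤3).
S4: not dominated (best efficacy).
S5: not dominated.
S6: not dominated (best duration).
S7: not dominated (best cost).
S8: not dominated.
S9: not dominated.
S10: not dominated (best side-effect rate).
S11: dominated by S1 (cost 3042≤4100, side-effect rate 17≤35, efficacy 76≥42, duration 7≤16).

S1, S4, S5, S6, S7, S8, S9, S10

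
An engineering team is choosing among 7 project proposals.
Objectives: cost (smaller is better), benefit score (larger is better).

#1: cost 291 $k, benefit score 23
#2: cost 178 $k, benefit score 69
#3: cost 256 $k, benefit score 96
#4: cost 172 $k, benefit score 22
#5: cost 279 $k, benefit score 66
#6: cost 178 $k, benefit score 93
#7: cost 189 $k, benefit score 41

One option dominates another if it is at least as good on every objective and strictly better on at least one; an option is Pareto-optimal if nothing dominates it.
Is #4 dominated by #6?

#6 vs #4: #6 is worse on cost (178 vs 172), so it does not dominate #4.

No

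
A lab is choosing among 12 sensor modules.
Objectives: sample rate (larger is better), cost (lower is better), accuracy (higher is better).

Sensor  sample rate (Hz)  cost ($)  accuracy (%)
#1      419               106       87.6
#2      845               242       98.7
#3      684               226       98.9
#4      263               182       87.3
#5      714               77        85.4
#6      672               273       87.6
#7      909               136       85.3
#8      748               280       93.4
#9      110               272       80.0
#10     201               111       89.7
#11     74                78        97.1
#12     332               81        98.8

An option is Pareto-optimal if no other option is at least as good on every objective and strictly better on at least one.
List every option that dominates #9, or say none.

#1, #2, #3, #4, #5, #7, #10, #12

#1: sample rate 419≥110, cost 106≤272, accuracy 87.6≥80.0 — dominates #9.
#2: sample rate 845≥110, cost 242≤272, accuracy 98.7≥80.0 — dominates #9.
#3: sample rate 684≥110, cost 226≤272, accuracy 98.9≥80.0 — dominates #9.
#4: sample rate 263≥110, cost 182≤272, accuracy 87.3≥80.0 — dominates #9.
#5: sample rate 714≥110, cost 77≤272, accuracy 85.4≥80.0 — dominates #9.
#7: sample rate 909≥110, cost 136≤272, accuracy 85.3≥80.0 — dominates #9.
#10: sample rate 201≥110, cost 111≤272, accuracy 89.7≥80.0 — dominates #9.
#12: sample rate 332≥110, cost 81≤272, accuracy 98.8≥80.0 — dominates #9.
Others (#6, #8, #11) are each worse than #9 on at least one objective.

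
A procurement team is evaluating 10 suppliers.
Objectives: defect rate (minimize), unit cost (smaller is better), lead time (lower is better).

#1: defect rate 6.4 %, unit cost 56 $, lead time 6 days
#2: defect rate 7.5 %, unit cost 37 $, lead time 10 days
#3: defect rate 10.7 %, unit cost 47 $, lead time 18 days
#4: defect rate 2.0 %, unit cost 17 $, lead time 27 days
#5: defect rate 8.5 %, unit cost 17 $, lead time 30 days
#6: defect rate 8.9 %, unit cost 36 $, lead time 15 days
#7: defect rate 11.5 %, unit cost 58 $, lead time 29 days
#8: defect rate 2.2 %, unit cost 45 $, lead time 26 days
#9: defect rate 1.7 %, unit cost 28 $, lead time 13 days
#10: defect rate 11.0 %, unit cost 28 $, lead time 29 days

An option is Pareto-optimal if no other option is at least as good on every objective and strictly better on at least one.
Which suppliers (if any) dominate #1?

none

#2: worse on defect rate (7.5 vs 6.4).
#3: worse on defect rate (10.7 vs 6.4).
#4: worse on lead time (27 vs 6).
#5: worse on defect rate (8.5 vs 6.4).
#6: worse on defect rate (8.9 vs 6.4).
#7: worse on defect rate (11.5 vs 6.4).
#8: worse on lead time (26 vs 6).
#9: worse on lead time (13 vs 6).
#10: worse on defect rate (11.0 vs 6.4).
No option dominates #1.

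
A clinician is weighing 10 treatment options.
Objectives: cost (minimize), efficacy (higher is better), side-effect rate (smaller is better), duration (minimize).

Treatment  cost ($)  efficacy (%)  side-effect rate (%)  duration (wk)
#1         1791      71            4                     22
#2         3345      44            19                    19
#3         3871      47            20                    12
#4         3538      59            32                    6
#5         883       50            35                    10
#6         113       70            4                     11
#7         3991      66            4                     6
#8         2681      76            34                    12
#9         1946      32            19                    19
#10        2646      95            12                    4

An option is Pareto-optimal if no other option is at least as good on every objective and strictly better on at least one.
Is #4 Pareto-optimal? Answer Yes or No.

#10 vs #4: cost 2646≤3538, efficacy 95≥59, side-effect rate 12≤32, duration 4≤6 — #10 is at least as good on every objective and strictly better on at least one, so #10 dominates #4.

No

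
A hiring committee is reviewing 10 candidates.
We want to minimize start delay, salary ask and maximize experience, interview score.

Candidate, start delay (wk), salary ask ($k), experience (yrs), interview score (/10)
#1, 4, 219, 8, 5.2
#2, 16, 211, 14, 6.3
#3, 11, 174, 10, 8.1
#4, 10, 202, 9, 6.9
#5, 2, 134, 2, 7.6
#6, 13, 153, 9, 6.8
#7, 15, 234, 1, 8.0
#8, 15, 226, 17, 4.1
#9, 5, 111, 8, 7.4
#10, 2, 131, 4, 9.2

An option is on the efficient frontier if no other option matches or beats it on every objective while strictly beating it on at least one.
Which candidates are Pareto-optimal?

#1: not dominated.
#2: not dominated.
#3: not dominated.
#4: not dominated.
#5: dominated by #10 (start delay 2≤2, salary ask 131≤134, experience 4≥2, interview score 9.2≥7.6).
#6: not dominated.
#7: dominated by #3 (start delay 11≤15, salary ask 174≤234, experience 10≥1, interview score 8.1≥8.0).
#8: not dominated (best experience).
#9: not dominated (best salary ask).
#10: not dominated (best interview score).

#1, #2, #3, #4, #6, #8, #9, #10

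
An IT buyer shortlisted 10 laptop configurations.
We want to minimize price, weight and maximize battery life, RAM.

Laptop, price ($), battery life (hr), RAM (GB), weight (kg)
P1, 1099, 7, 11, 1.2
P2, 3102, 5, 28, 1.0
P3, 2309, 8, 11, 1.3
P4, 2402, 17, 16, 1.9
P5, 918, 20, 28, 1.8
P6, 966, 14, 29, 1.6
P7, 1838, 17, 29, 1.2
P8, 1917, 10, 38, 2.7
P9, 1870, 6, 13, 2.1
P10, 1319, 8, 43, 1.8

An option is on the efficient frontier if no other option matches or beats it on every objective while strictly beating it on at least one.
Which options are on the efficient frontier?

P1, P2, P5, P6, P7, P8, P10

P1: not dominated.
P2: not dominated (best weight).
P3: dominated by P7 (price 1838≤2309, battery life 17≥8, RAM 29≥11, weight 1.2≤1.3).
P4: dominated by P5 (price 918≤2402, battery life 20≥17, RAM 28≥16, weight 1.8≤1.9).
P5: not dominated (best price).
P6: not dominated.
P7: not dominated.
P8: not dominated.
P9: dominated by P5 (price 918≤1870, battery life 20≥6, RAM 28≥13, weight 1.8≤2.1).
P10: not dominated (best RAM).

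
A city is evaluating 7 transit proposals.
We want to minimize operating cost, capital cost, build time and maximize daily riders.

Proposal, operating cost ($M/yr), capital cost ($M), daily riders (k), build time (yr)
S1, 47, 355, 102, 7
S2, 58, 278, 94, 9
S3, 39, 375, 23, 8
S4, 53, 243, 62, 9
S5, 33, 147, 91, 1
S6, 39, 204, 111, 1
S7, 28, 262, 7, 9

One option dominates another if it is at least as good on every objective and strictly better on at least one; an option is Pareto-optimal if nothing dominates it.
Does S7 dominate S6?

No

S7 vs S6: S7 is worse on capital cost (262 vs 204), so it does not dominate S6.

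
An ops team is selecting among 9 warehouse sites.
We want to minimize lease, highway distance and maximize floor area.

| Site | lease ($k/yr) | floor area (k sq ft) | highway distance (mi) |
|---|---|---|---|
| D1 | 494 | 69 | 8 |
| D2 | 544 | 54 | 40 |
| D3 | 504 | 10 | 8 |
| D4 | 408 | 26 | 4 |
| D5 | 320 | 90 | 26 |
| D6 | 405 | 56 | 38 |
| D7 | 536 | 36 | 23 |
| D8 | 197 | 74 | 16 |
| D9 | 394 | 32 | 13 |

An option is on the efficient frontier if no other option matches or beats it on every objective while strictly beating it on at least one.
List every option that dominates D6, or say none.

D5, D8

D5: lease 320≤405, floor area 90≥56, highway distance 26≤38 — dominates D6.
D8: lease 197≤405, floor area 74≥56, highway distance 16≤38 — dominates D6.
Others (D1, D2, D3, D4, D7, D9) are each worse than D6 on at least one objective.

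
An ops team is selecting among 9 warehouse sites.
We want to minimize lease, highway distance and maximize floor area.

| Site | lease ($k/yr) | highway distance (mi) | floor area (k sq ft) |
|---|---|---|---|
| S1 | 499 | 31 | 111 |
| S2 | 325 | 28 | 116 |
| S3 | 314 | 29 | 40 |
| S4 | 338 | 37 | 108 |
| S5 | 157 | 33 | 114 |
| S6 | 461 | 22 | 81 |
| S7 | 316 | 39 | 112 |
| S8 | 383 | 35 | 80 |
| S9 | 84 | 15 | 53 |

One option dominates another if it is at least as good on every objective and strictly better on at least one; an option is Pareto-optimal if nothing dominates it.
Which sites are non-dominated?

S2, S5, S6, S9

S1: dominated by S2 (lease 325≤499, highway distance 28≤31, floor area 116≥111).
S2: not dominated (best floor area).
S3: dominated by S9 (lease 84≤314, highway distance 15≤29, floor area 53≥40).
S4: dominated by S2 (lease 325≤338, highway distance 28≤37, floor area 116≥108).
S5: not dominated.
S6: not dominated.
S7: dominated by S5 (lease 157≤316, highway distance 33≤39, floor area 114≥112).
S8: dominated by S2 (lease 325≤383, highway distance 28≤35, floor area 116≥80).
S9: not dominated (best lease).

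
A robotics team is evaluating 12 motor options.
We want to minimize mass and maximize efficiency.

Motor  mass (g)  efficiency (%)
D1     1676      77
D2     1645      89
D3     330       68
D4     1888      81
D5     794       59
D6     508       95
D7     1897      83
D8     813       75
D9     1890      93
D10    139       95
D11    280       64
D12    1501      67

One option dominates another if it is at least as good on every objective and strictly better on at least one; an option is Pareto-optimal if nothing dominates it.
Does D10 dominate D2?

D10 vs D2: mass 139≤1645, efficiency 95≥89 — D10 is at least as good on every objective with at least one strict improvement.

Yes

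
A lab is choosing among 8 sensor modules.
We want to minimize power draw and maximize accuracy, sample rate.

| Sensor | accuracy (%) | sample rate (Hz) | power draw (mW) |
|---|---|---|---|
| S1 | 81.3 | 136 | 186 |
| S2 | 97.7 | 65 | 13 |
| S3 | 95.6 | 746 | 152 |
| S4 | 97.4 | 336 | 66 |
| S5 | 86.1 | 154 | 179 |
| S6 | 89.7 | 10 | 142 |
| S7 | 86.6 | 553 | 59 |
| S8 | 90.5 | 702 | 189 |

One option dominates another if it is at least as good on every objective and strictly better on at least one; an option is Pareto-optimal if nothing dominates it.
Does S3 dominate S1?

S3 vs S1: accuracy 95.6≥81.3, sample rate 746≥136, power draw 152≤186 — S3 is at least as good on every objective with at least one strict improvement.

Yes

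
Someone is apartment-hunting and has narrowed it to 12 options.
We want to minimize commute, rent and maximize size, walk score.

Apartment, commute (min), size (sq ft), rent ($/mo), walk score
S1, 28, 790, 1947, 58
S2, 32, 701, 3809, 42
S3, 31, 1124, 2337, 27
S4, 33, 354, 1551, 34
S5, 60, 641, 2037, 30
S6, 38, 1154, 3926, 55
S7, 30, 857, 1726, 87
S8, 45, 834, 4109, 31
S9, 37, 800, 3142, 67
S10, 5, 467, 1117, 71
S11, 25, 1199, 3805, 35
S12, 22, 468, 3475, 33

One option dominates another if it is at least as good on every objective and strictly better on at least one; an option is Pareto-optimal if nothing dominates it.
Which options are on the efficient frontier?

S1: not dominated.
S2: dominated by S1 (commute 28≤32, size 790≥701, rent 1947≤3809, walk score 58≥42).
S3: not dominated.
S4: dominated by S10 (commute 5≤33, size 467≥354, rent 1117≤1551, walk score 71≥34).
S5: dominated by S1 (commute 28≤60, size 790≥641, rent 1947≤2037, walk score 58≥30).
S6: not dominated.
S7: not dominated (best walk score).
S8: dominated by S6 (commute 38≤45, size 1154≥834, rent 3926≤4109, walk score 55≥31).
S9: dominated by S7 (commute 30≤37, size 857≥800, rent 1726≤3142, walk score 87≥67).
S10: not dominated (best commute).
S11: not dominated (best size).
S12: not dominated.

S1, S3, S6, S7, S10, S11, S12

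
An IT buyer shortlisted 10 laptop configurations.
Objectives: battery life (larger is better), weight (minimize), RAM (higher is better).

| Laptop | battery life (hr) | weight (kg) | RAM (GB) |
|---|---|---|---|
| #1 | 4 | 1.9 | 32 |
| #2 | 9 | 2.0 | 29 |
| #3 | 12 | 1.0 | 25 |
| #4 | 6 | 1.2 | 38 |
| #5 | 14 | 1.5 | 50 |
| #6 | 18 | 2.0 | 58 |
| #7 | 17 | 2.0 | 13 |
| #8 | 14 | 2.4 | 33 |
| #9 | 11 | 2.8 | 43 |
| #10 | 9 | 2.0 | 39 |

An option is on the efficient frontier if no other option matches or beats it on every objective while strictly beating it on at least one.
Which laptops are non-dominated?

#1: dominated by #4 (battery life 6≥4, weight 1.2≤1.9, RAM 38≥32).
#2: dominated by #5 (battery life 14≥9, weight 1.5≤2.0, RAM 50≥29).
#3: not dominated (best weight).
#4: not dominated.
#5: not dominated.
#6: not dominated (best battery life).
#7: dominated by #6 (battery life 18≥17, weight 2.0≤2.0, RAM 58≥13).
#8: dominated by #5 (battery life 14≥14, weight 1.5≤2.4, RAM 50≥33).
#9: dominated by #5 (battery life 14≥11, weight 1.5≤2.8, RAM 50≥43).
#10: dominated by #5 (battery life 14≥9, weight 1.5≤2.0, RAM 50≥39).

#3, #4, #5, #6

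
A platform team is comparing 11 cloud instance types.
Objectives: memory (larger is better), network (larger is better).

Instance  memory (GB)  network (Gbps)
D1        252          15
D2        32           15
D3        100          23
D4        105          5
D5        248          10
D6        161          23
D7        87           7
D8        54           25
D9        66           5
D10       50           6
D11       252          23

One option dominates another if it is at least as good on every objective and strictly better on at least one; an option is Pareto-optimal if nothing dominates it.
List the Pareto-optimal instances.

D1: dominated by D11 (memory 252≥252, network 23≥15).
D2: dominated by D1 (memory 252≥32, network 15≥15).
D3: dominated by D6 (memory 161≥100, network 23≥23).
D4: dominated by D1 (memory 252≥105, network 15≥5).
D5: dominated by D1 (memory 252≥248, network 15≥10).
D6: dominated by D11 (memory 252≥161, network 23≥23).
D7: dominated by D1 (memory 252≥87, network 15≥7).
D8: not dominated (best network).
D9: dominated by D1 (memory 252≥66, network 15≥5).
D10: dominated by D1 (memory 252≥50, network 15≥6).
D11: not dominated.

D8, D11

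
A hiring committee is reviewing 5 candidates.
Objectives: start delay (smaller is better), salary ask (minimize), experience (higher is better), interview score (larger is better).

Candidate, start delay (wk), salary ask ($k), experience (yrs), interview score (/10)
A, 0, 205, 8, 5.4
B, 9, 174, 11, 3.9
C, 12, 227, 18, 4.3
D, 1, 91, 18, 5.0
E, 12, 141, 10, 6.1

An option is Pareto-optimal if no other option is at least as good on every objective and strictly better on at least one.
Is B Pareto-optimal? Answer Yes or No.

No

D vs B: start delay 1≤9, salary ask 91≤174, experience 18≥11, interview score 5.0≥3.9 — D is at least as good on every objective and strictly better on at least one, so D dominates B.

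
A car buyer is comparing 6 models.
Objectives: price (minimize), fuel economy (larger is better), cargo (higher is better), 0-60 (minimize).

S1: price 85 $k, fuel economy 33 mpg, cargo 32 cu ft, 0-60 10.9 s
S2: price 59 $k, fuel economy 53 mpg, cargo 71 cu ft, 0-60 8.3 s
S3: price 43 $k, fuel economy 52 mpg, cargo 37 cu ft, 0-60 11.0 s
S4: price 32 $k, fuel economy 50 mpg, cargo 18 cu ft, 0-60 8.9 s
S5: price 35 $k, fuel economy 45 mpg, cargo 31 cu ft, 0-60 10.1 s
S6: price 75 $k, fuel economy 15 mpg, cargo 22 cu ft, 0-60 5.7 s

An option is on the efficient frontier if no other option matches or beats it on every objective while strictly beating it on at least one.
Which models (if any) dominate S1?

S2

S2: price 59≤85, fuel economy 53≥33, cargo 71≥32, 0-60 8.3≤10.9 — dominates S1.
Others (S3, S4, S5, S6) are each worse than S1 on at least one objective.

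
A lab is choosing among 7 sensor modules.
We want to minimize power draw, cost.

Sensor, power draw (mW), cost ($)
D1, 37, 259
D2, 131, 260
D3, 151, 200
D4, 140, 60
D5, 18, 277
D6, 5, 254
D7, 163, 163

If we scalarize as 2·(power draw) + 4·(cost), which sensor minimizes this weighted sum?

D4

D1: 2·37 + 4·259 = 1110
D2: 2·131 + 4·260 = 1302
D3: 2·151 + 4·200 = 1102
D4: 2·140 + 4·60 = 520
D5: 2·18 + 4·277 = 1144
D6: 2·5 + 4·254 = 1026
D7: 2·163 + 4·163 = 978
Lowest: D4 at 520.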